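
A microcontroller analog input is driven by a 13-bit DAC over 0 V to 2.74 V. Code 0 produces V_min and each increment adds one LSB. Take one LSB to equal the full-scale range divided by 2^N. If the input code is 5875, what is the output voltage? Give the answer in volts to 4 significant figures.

1.965 V

Span = 2.74 V. LSB = 2.74 V / 2^13.
V_out = 0 + 5875 × (2.74/8192) V
      = 0 + 1.96503 = 1.96503 V.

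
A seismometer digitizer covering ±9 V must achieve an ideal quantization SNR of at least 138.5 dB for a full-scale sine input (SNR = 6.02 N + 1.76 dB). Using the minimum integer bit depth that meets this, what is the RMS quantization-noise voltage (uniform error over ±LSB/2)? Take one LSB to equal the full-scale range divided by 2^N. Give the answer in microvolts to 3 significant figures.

Range = 9 − (-9) = 18 V.
Required N = ⌈(138.5 − 1.76)/6.02⌉ = ⌈22.714⌉ = 23.
LSB = 18 V / 2^23 = 2.1458 µV.
V_rms = LSB/√12 = 0.619 µV.

0.619 µV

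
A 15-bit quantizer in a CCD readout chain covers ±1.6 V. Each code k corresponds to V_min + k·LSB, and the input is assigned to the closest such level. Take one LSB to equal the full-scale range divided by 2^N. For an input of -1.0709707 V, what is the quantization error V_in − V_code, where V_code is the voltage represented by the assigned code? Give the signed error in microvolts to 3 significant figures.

+25.4 µV

Span: 1.6 V − (-1.6 V) = 3.2 V. LSB = 3.2 V / 2^15 ≈ 97.66 µV.
(V_in − V_min)/LSB = (-1.0709707 − (-1.6)) × 32768/3.2 = 5417.2600 → nearest code k = 5417.
V_code = V_min + k × range/2^15 = -1.6 + 5417 × 3.2/32768 = -1.0709960938 V.
V_in − V_code = -1.0709707 − (-1.0709960938) = +25.4 µV.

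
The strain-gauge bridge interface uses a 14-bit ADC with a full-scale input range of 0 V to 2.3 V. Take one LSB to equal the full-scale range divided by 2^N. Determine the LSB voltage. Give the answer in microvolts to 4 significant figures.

140.4 µV

Span = 2.3 V.
There are 2^14 = 16384 steps.
One LSB is 2.3 V / 16384 = 140.4 µV.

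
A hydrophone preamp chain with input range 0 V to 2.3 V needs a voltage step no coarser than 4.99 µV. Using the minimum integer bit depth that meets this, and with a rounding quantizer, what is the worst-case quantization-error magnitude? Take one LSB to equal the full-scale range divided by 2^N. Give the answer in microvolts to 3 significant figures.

2.19 µV

Full-scale range = 2.3 V.
Need 2^N ≥ 2.3 V / 4.99 µV = 460900 → N_min = 19.
LSB = 2.3 V / 2^19 = 4.3869 µV.
|e|_max = LSB/2 = 2.19 µV.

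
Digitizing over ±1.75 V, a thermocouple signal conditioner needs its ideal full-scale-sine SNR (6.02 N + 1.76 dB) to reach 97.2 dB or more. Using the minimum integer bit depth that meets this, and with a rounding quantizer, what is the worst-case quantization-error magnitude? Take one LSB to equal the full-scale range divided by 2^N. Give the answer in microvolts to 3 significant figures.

26.7 µV

Span: 1.75 V − (-1.75 V) = 3.5 V.
6.02 N + 1.76 ≥ 97.2 gives N ≥ 15.854, so the minimum integer is 16.
LSB = 3.5 V / 2^16 = 53.406 µV.
Half an LSB is 26.7 µV.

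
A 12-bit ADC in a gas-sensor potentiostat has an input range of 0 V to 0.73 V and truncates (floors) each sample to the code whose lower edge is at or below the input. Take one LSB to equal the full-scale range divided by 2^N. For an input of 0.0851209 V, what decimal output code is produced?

477

Range is 0.73 V. LSB = 0.73 V / 2^12 ≈ 178.2 µV.
V_in − V_min = 0.0851209 − (0) = 0.0851209 V.
Divide by LSB: 0.0851209 × 4096/0.73 = 477.6099.
Truncating gives code 477.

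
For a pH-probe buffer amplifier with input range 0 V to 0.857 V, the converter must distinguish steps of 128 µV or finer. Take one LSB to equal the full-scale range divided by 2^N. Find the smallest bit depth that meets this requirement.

Span = 0.857 V.
Required number of levels: 0.857/128 µV = 6695.3; smallest N with 2^N ≥ that is 13.

13 bits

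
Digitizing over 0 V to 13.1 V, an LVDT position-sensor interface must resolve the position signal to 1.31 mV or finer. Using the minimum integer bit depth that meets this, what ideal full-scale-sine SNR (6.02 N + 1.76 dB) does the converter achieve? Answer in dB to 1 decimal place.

Range is 13.1 V.
Required number of levels: 13.1/1.31 mV = 10000; smallest N with 2^N ≥ that is 14.
Ideal SNR at N = 14: 6.02·14 + 1.76 = 86.0 dB.

86.0 dB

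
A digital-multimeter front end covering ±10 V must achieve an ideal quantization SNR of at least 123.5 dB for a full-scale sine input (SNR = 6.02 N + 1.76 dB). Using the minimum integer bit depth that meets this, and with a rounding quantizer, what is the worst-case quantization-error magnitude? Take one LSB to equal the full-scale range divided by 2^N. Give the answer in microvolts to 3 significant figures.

The full-scale span is 10 − (-10) = 20 V.
N ≥ (123.5 − 1.76)/6.02 = 20.223 → N_min = 21.
Step size = 20/2097152 V = 9.5367 µV.
|e|_max = LSB/2 = 4.77 µV.

4.77 µV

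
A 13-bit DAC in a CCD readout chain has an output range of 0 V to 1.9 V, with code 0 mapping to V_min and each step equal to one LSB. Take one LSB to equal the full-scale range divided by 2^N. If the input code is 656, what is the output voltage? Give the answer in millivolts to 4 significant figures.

Full-scale range = 1.9 V. LSB = 1.9 V / 2^13.
V_out = V_min + code × LSB = 0 V + 656 × 1.9 V / 8192
      = 0 V + 0.152148 V = 0.152148 V.

152.1 mV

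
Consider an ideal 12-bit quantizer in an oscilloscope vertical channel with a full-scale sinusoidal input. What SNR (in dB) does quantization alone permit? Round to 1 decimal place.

Ideal quantization SNR: 6.02 × 12 + 1.76 dB = 74.0 dB.

74.0 dB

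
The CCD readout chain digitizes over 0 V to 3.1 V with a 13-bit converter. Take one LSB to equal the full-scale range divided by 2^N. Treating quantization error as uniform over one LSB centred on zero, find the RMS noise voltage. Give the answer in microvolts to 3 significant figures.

109 µV

Full-scale range = 3.1 V.
LSB = 3.1 V / 2^13 = 378.42 µV.
V_rms = LSB/√12 = 378.42 µV / √12 = 109 µV.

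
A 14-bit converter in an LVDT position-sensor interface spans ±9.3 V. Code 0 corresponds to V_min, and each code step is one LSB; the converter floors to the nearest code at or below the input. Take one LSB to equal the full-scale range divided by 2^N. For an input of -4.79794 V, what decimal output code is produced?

3965

Range = 9.3 − (-9.3) = 18.6 V. LSB = 18.6 V / 2^14 ≈ 1.135 mV.
V_in − V_min = -4.79794 − (-9.3) = 4.50206 V.
Divide by LSB: 4.50206 × 16384/18.6 = 3965.6855.
Truncating gives code 3965.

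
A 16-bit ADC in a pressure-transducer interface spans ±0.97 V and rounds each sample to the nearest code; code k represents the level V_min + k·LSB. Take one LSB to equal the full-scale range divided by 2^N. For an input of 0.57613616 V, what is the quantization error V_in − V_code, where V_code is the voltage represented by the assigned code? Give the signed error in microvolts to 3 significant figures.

Span: 0.97 V − (-0.97 V) = 1.94 V. LSB = 1.94 V / 2^16 ≈ 29.60 µV.
(0.57613616 − (-0.97)) / LSB = 1.54613616 × 65536/1.94 = 52230.7110. Nearest integer: k = 52231.
V_code = -0.97 + (52231/65536) × 1.94 = 0.57614471436 V.
e = 0.57613616 − (0.57614471436) = −8.55 µV.

−8.55 µV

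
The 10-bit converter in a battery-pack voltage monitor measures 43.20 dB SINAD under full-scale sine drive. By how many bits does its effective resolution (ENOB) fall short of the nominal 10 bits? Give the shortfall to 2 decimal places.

3.12 bits

ENOB = (SINAD − 1.76)/6.02 = (43.20 − 1.76)/6.02 = 6.8837 bits.
Lost resolution: 10 − 6.8837 = 3.1163 bits.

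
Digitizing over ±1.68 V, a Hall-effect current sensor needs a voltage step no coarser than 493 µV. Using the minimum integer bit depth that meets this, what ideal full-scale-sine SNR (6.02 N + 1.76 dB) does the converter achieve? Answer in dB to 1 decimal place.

80.0 dB

Full-scale range = 1.68 V − (-1.68 V) = 3.36 V.
Levels needed ≥ 3.36/493 µV = 6815. 2^13 = 8192 suffices, so N_min = 13.
6.02(13) + 1.76 = 80.02 dB.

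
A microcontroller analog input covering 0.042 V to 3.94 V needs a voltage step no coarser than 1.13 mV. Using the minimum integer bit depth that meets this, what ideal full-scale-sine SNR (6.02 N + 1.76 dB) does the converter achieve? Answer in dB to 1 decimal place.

Span: 3.94 V − (0.042 V) = 3.898 V.
3.898 V / 1.13 mV = 3450. Since 2^11 = 2048 and 2^12 = 4096, N = 12.
Ideal SNR at N = 12: 6.02·12 + 1.76 = 74.0 dB.

74.0 dB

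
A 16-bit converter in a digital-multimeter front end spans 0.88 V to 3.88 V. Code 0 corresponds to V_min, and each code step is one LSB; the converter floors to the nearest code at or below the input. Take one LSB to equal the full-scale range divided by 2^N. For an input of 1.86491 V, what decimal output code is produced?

Full-scale range = 3.88 V − (0.88 V) = 3 V. LSB = 3 V / 2^16 ≈ 45.78 µV.
(V_in − V_min) × 2^16/range = (1.86491 − (0.88)) × 65536/3 = 21515.687.
Floor → code = 21515.

21515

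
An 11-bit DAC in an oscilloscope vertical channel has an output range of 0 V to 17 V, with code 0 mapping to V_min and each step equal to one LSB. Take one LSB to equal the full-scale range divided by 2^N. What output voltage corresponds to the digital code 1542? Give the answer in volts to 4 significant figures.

Range is 17 V. LSB = 17 V / 2^11.
Output = V_min + (1542/2048) × range = 0 + 0.752930 × 17 V
      = 0 + 12.7998 = 12.7998 V.

12.80 V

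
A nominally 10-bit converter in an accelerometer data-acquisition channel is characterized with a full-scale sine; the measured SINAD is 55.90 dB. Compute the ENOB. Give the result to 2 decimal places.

ENOB = (SINAD − 1.76) / 6.02 = (55.90 − 1.76) / 6.02 = 54.14 / 6.02 = 8.9934.

8.99 bits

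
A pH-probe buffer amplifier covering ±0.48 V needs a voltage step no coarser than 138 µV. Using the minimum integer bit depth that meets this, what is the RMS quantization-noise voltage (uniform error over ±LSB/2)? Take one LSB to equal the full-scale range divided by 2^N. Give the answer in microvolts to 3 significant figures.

Full-scale range = 0.48 V − (-0.48 V) = 0.96 V.
0.96 V / 138 µV = 6957. Since 2^12 = 4096 and 2^13 = 8192, N = 13.
Step size = 0.96/8192 V = 117.19 µV.
RMS noise = LSB/√12 = 33.8 µV.

33.8 µV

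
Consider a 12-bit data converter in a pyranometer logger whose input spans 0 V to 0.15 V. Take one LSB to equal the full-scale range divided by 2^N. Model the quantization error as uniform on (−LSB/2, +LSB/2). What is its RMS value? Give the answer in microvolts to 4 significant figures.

10.57 µV

Span = 0.15 V.
LSB = 0.15 V ÷ 2^12 = 0.15/4096 V = 36.6211 µV.
For a uniform distribution on [−LSB/2, +LSB/2], V_rms = LSB/√12 = 36.6211 µV/3.4641 = 10.57 µV.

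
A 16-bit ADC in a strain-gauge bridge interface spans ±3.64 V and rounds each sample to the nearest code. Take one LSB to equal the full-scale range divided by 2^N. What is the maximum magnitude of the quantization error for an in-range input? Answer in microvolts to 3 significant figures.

Full-scale range = 3.64 V − (-3.64 V) = 7.28 V.
LSB = 7.28 V / 2^16 = 111.08 µV.
Worst-case error for round-to-nearest is half an LSB: 55.5 µV.

55.5 µV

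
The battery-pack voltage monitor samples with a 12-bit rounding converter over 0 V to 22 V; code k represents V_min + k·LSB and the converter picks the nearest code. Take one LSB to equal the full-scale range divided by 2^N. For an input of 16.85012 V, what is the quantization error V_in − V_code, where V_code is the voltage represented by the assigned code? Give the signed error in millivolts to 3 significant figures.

+0.999 mV

Span = 22 V. LSB = 22 V / 2^12 ≈ 5.371 mV.
(V_in − V_min)/LSB = (16.85012 − (0)) × 4096/22 = 3137.1860 → nearest code k = 3137.
V_code = V_min + k × range/2^12 = 0 + 3137 × 22/4096 = 16.84912109 V.
V_in − V_code = 16.85012 − (16.84912109) = +0.999 mV.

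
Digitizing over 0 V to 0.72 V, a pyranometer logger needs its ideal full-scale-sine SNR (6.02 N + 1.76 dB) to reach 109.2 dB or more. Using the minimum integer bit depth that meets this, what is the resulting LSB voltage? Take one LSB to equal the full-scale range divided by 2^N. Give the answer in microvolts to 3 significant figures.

V_FS = 0.72 V.
Solving 6.02 N ≥ 109.2 − 1.76: N ≥ 17.847. Round up → N = 18.
LSB = 0.72 V / 2^18 = 2.75 µV.

2.75 µV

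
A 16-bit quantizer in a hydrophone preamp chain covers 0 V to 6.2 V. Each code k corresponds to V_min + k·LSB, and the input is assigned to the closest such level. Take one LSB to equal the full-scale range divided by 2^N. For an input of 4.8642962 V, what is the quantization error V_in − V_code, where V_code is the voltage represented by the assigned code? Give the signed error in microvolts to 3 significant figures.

+17.0 µV

Range is 6.2 V. LSB = 6.2 V / 2^16 ≈ 94.60 µV.
(V_in − V_min)/LSB = (4.8642962 − (0)) × 65536/6.2 = 51417.1800 → nearest code k = 51417.
V_code = 0 + (51417/65536) × 6.2 = 4.8642791748 V.
V_in − V_code = 4.8642962 − (4.8642791748) = +17.0 µV.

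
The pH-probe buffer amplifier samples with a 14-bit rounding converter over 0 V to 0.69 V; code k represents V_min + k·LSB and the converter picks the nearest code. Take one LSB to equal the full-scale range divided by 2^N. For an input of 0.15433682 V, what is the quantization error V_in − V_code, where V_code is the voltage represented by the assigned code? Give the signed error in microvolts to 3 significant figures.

−11.9 µV

Range is 0.69 V. LSB = 0.69 V / 2^14 ≈ 42.11 µV.
(V_in − V_min)/LSB = (0.15433682 − (0)) × 16384/0.69 = 3664.7166 → nearest code k = 3665.
V_code = V_min + k × range/2^14 = 0 + 3665 × 0.69/16384 = 0.15434875488 V.
V_in − V_code = 0.15433682 − (0.15434875488) = −11.9 µV.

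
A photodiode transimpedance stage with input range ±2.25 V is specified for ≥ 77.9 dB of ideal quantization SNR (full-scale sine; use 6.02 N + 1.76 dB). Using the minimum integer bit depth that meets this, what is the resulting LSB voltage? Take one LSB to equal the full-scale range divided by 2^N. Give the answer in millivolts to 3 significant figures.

0.549 mV

The full-scale span is 2.25 − (-2.25) = 4.5 V.
Required N = ⌈(77.9 − 1.76)/6.02⌉ = ⌈12.648⌉ = 13.
Step size = 4.5/8192 V = 0.549 mV.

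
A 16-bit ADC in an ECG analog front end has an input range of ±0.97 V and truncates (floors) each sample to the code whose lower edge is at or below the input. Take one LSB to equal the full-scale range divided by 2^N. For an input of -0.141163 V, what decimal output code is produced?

27999

Range = 0.97 − (-0.97) = 1.94 V. LSB = 1.94 V / 2^16 ≈ 29.60 µV.
code = ⌊(V_in − V_min)/LSB⌋ = ⌊(V_in − V_min) × 2^16 / range⌋
     = ⌊(-0.141163 − (-0.97)) × 65536 / 1.94⌋ = ⌊0.828837 × 65536/1.94⌋
     = ⌊27999.310⌋ = 27999.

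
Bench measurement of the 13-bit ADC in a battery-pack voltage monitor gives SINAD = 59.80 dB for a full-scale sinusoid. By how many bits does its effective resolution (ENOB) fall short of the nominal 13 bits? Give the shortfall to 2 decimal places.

3.36 bits

ENOB = (SINAD − 1.76)/6.02 = (59.80 − 1.76)/6.02 = 9.6412 bits.
Shortfall = 13 − 9.6412 = 3.3588 bits.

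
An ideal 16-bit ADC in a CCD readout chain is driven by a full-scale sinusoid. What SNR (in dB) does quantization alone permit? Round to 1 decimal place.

98.1 dB

For an ideal N-bit converter with full-scale sine input, SNR = 6.02 N + 1.76 dB. SNR = 6.02 × 16 + 1.76 = 96.32 + 1.76 = 98.08 dB.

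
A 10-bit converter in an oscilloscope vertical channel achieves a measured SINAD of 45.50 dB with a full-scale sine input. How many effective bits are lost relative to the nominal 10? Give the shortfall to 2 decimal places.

2.73 bits

ENOB = (SINAD − 1.76)/6.02 = (45.50 − 1.76)/6.02 = 7.2658 bits.
Lost resolution: 10 − 7.2658 = 2.7342 bits.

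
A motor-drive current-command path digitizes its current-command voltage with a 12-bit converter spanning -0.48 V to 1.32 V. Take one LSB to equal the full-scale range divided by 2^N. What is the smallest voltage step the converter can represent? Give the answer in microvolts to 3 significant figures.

439 µV

Span: 1.32 V − (-0.48 V) = 1.8 V.
Number of codes = 2^12 = 4096.
LSB = 1.8 V / 2^12 = 439 µV.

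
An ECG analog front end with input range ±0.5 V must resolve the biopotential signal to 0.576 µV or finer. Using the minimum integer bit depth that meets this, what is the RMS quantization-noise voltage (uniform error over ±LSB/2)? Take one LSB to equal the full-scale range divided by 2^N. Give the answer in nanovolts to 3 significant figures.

Full-scale range = 0.5 V − (-0.5 V) = 1 V.
Required number of levels: 1/0.576 µV = 1.7361e6; smallest N with 2^N ≥ that is 21.
LSB = 1 V / 2^21 = 476.84 nV.
V_rms = LSB/√12 = 138 nV.

138 nV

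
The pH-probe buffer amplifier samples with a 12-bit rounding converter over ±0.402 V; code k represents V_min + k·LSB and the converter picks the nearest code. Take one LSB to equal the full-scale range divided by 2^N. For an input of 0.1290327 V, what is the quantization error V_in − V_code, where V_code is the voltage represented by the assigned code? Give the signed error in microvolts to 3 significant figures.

Range = 0.402 − (-0.402) = 0.804 V. LSB = 0.804 V / 2^12 ≈ 196.3 µV.
Position in LSBs: (0.1290327 − (-0.402)) × 4096/0.804 = 2705.3606; rounding gives k = 2705.
Reconstructed level: -0.402 + 2705 × 0.804/4096 V = 0.1289619141 V.
V_in − V_code = 0.1290327 − (0.1289619141) = +70.8 µV.

+70.8 µV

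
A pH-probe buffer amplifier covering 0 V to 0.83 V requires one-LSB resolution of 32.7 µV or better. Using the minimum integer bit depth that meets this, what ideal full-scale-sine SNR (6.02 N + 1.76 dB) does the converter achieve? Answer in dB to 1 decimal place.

Full-scale range = 0.83 V.
Need 2^N ≥ 0.83 V / 32.7 µV = 25380 → N_min = 15.
6.02(15) + 1.76 = 92.06 dB.

92.1 dB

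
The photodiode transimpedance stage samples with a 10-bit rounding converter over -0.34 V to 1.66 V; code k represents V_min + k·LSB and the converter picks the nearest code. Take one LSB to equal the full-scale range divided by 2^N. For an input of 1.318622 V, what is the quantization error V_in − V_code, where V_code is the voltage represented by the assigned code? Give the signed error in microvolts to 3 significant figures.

Full-scale range = 1.66 V − (-0.34 V) = 2 V. LSB = 2 V / 2^10 ≈ 1.953 mV.
(1.318622 − (-0.34)) / LSB = 1.658622 × 1024/2 = 849.2145. Nearest integer: k = 849.
V_code = -0.34 + (849/1024) × 2 = 1.318203125 V.
Error = V_in − V_code = 1.318622 − (1.318203125) = +419 µV.

+419 µV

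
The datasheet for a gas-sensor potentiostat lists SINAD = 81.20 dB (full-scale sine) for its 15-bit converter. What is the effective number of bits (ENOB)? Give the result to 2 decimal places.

13.20 bits

ENOB = (81.20 − 1.76)/6.02 = 13.1960 bits.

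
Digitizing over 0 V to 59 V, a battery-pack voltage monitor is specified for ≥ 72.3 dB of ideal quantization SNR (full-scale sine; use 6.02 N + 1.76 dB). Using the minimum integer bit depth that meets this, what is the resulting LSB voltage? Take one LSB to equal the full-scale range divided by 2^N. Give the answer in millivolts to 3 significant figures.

14.4 mV

Span = 59 V.
6.02 N + 1.76 ≥ 72.3 gives N ≥ 11.718, so the minimum integer is 12.
One LSB is 59 V / 4096 = 14.4 mV.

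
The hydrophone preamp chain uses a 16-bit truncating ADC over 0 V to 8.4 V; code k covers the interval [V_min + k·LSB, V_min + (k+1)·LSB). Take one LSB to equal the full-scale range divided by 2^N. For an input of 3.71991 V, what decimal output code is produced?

Full-scale range = 8.4 V. LSB = 8.4 V / 2^16 ≈ 128.2 µV.
code = ⌊(V_in − V_min)/LSB⌋ = ⌊(V_in − V_min) × 2^16 / range⌋
     = ⌊(3.71991 − (0)) × 65536 / 8.4⌋ = ⌊3.71991 × 65536/8.4⌋
     = ⌊29022.384⌋ = 29022.

29022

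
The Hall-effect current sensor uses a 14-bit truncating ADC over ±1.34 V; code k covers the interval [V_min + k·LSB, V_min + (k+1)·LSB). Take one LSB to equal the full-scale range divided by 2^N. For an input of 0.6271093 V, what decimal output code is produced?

Range = 1.34 − (-1.34) = 2.68 V. LSB = 2.68 V / 2^14 ≈ 163.6 µV.
(V_in − V_min) × 2^14/range = (0.6271093 − (-1.34)) × 16384/2.68 = 12025.791.
Floor → code = 12025.

12025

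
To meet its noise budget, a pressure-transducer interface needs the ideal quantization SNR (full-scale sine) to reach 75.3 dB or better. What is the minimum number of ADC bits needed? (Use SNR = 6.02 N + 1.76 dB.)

13 bits

N ≥ (75.3 − 1.76)/6.02 = 12.216 → N_min = 13.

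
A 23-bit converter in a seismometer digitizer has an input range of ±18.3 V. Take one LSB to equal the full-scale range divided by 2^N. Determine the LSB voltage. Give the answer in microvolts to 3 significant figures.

4.36 µV

Span: 18.3 V − (-18.3 V) = 36.6 V.
Number of codes = 2^23 = 8388608.
One LSB is 36.6 V / 8388608 = 4.36 µV.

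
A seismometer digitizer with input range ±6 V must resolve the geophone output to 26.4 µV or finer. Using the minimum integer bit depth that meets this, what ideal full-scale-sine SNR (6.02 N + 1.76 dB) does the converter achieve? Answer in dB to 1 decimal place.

Full-scale range = 6 V − (-6 V) = 12 V.
Need 2^N ≥ 12 V / 26.4 µV = 454500 → N_min = 19.
6.02(19) + 1.76 = 116.14 dB.

116.1 dB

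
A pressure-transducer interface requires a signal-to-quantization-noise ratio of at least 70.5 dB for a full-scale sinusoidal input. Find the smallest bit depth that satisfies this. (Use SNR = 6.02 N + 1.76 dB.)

12 bits

6.02 N + 1.76 ≥ 70.5 gives N ≥ 11.419, so the minimum integer is 12.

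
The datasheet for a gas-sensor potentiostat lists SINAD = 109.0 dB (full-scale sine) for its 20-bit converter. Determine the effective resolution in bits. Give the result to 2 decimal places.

17.81 bits

Inverting SNR = 6.02 N + 1.76: N_eff = (109.0 − 1.76)/6.02 = 17.8140.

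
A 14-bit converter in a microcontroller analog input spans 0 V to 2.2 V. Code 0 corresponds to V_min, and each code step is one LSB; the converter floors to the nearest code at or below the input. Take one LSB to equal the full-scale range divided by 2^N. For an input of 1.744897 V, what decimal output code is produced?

Span = 2.2 V. LSB = 2.2 V / 2^14 ≈ 134.3 µV.
V_in − V_min = 1.744897 − (0) = 1.744897 V.
Divide by LSB: 1.744897 × 16384/2.2 = 12994.7238.
Truncating gives code 12994.

12994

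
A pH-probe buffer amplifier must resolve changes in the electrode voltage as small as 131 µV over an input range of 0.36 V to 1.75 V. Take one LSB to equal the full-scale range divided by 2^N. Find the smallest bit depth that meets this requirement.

14 bits

Full-scale range = 1.75 V − (0.36 V) = 1.39 V.
1.39 V / 131 µV = 10610. Since 2^13 = 8192 and 2^14 = 16384, N = 14.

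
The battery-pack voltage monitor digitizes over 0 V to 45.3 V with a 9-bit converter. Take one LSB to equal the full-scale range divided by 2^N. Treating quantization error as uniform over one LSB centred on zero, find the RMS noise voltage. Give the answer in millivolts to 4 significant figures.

Span = 45.3 V.
One LSB is 45.3 V / 512 = 88.4766 mV.
For a uniform distribution on [−LSB/2, +LSB/2], V_rms = LSB/√12 = 88.4766 mV/3.4641 = 25.54 mV.

25.54 mV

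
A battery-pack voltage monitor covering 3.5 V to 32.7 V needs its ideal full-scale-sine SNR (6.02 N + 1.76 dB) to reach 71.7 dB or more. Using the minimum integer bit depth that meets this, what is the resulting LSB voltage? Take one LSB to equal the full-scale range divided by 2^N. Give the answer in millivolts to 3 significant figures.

7.13 mV

Range = 32.7 − (3.5) = 29.2 V.
N ≥ (71.7 − 1.76)/6.02 = 11.618 → N_min = 12.
Step size = 29.2/4096 V = 7.13 mV.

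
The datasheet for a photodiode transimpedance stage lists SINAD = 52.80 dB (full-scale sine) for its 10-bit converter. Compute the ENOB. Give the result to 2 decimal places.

8.48 bits

Inverting SNR = 6.02 N + 1.76: N_eff = (52.80 − 1.76)/6.02 = 8.4784.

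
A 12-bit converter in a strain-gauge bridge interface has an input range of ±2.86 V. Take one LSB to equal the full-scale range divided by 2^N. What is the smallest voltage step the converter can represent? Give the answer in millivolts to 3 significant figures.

The full-scale span is 2.86 − (-2.86) = 5.72 V.
2^12 = 4096 levels.
Step size = 5.72/4096 V = 1.40 mV.

1.40 mV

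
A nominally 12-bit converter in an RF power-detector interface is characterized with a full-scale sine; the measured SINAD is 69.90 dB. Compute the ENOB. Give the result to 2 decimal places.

ENOB = (SINAD − 1.76) / 6.02 = (69.90 − 1.76) / 6.02 = 68.14 / 6.02 = 11.3189.

11.32 bits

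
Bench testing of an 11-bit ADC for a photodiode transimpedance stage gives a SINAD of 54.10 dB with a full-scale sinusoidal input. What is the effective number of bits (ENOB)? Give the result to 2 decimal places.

Inverting SNR = 6.02 N + 1.76: N_eff = (54.10 − 1.76)/6.02 = 8.6944.

8.69 bits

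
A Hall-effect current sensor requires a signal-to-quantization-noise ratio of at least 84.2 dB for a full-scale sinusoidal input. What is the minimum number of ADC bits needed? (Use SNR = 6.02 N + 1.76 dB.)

14 bits

6.02 N + 1.76 ≥ 84.2 gives N ≥ 13.694, so the minimum integer is 14.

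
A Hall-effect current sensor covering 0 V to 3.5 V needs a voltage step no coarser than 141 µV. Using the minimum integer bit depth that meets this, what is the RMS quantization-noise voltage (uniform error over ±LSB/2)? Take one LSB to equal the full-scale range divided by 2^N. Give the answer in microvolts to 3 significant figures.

Span = 3.5 V.
3.5 V / 141 µV = 24820. Since 2^14 = 16384 and 2^15 = 32768, N = 15.
LSB = 3.5 V ÷ 2^15 = 3.5/32768 V = 106.81 µV.
RMS noise = LSB/√12 = 30.8 µV.

30.8 µV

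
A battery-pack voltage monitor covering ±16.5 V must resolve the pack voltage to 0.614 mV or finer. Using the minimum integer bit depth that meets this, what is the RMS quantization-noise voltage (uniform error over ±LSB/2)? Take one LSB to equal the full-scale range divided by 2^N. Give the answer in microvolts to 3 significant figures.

145 µV

Span: 16.5 V − (-16.5 V) = 33 V.
Need 2^N ≥ 33 V / 0.614 mV = 53750 → N_min = 16.
LSB = 33 V ÷ 2^16 = 33/65536 V = 0.50354 mV.
RMS noise = LSB/√12 = 145 µV.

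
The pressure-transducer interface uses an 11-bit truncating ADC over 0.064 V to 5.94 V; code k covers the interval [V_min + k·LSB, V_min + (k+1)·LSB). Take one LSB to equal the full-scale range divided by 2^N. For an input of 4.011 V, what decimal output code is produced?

Span: 5.94 V − (0.064 V) = 5.876 V. LSB = 5.876 V / 2^11 ≈ 2.869 mV.
V_in − V_min = 4.011 − (0.064) = 3.947 V.
Divide by LSB: 3.947 × 2048/5.876 = 1375.6732.
Truncating gives code 1375.

1375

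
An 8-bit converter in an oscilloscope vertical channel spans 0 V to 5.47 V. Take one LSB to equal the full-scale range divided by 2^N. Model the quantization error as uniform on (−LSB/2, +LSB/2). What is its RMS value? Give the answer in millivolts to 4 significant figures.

Full-scale range = 5.47 V.
LSB = 5.47 V / 2^8 = 21.3672 mV.
For a uniform distribution on [−LSB/2, +LSB/2], V_rms = LSB/√12 = 21.3672 mV/3.4641 = 6.168 mV.

6.168 mV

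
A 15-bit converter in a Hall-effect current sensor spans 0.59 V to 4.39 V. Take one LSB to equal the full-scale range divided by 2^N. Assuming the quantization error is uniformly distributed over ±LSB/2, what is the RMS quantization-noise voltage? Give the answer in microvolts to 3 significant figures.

33.5 µV

Range = 4.39 − (0.59) = 3.8 V.
LSB = 3.8 V ÷ 2^15 = 3.8/32768 V = 115.97 µV.
For a uniform distribution on [−LSB/2, +LSB/2], V_rms = LSB/√12 = 115.97 µV/3.4641 = 33.5 µV.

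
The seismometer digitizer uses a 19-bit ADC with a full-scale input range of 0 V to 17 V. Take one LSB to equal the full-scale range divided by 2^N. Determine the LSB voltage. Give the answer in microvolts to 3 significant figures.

Range is 17 V.
There are 2^19 = 524288 steps.
LSB = 17 V / 2^19 = 32.4 µV.

32.4 µV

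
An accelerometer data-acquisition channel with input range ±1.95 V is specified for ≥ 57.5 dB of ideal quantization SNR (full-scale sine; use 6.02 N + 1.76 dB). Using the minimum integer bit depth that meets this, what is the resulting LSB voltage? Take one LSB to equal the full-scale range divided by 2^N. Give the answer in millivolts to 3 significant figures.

Range = 1.95 − (-1.95) = 3.9 V.
Required N = ⌈(57.5 − 1.76)/6.02⌉ = ⌈9.259⌉ = 10.
One LSB is 3.9 V / 1024 = 3.81 mV.

3.81 mV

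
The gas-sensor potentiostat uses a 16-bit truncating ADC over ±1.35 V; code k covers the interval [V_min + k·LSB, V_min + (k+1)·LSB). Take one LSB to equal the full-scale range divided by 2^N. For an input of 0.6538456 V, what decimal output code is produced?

Range = 1.35 − (-1.35) = 2.7 V. LSB = 2.7 V / 2^16 ≈ 41.20 µV.
V_in − V_min = 0.6538456 − (-1.35) = 2.0038456 V.
Divide by LSB: 2.0038456 × 65536/2.7 = 48638.5279.
Truncating gives code 48638.

48638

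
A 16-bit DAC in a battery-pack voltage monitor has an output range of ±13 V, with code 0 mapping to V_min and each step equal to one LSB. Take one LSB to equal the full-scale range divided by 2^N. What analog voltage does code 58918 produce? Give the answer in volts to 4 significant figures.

10.37 V

Full-scale range = 13 V − (-13 V) = 26 V. LSB = 26 V / 2^16.
V_out = -13 + 58918 × (26/65536) V
      = -13 V + 23.3745 V = 10.3745 V.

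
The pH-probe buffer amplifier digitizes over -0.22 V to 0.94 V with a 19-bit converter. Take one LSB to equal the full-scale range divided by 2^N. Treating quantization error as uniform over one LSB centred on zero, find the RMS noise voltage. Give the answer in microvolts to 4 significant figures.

0.6387 µV

The full-scale span is 0.94 − (-0.22) = 1.16 V.
One LSB is 1.16 V / 524288 = 2.21252 µV.
σ_q = LSB/√12 = 2.21252 µV/3.4641 = 0.6387 µV.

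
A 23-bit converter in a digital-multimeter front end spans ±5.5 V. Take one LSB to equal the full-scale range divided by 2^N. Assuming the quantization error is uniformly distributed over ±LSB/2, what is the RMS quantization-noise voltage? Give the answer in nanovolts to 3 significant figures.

379 nV

Span: 5.5 V − (-5.5 V) = 11 V.
One LSB is 11 V / 8388608 = 1.3113 µV.
σ_q = LSB/√12 = 1.3113 µV/3.4641 = 379 nV.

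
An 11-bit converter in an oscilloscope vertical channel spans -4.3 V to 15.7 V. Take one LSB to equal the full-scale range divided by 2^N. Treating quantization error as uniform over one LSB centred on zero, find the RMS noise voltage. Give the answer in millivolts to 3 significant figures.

Span: 15.7 V − (-4.3 V) = 20 V.
One LSB is 20 V / 2048 = 9.7656 mV.
σ_q = LSB/√12 = 9.7656 mV/3.4641 = 2.82 mV.

2.82 mV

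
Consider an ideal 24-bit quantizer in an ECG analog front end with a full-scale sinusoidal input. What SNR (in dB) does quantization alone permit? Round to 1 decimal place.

146.2 dB

For an ideal N-bit converter with full-scale sine input, SNR = 6.02 N + 1.76 dB. SNR = 6.02 × 24 + 1.76 = 144.48 + 1.76 = 146.24 dB.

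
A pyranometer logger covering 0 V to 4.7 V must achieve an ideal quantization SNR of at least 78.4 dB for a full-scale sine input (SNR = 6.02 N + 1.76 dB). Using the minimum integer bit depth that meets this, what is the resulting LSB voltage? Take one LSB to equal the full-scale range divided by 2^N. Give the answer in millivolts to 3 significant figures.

Full-scale range = 4.7 V.
N ≥ (78.4 − 1.76)/6.02 = 12.731 → N_min = 13.
LSB = 4.7 V ÷ 2^13 = 4.7/8192 V = 0.574 mV.

0.574 mV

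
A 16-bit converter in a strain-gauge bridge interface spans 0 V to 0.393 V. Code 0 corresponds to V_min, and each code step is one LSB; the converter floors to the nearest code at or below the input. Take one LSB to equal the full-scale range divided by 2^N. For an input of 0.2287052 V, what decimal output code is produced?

38138

Full-scale range = 0.393 V. LSB = 0.393 V / 2^16 ≈ 5.997 µV.
V_in − V_min = 0.2287052 − (0) = 0.2287052 V.
Divide by LSB: 0.2287052 × 65536/0.393 = 38138.4834.
Truncating gives code 38138.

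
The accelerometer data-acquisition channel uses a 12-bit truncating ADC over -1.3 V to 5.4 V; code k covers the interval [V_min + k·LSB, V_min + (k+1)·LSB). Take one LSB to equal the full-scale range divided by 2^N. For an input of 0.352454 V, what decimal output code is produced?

Span: 5.4 V − (-1.3 V) = 6.7 V. LSB = 6.7 V / 2^12 ≈ 1.636 mV.
(V_in − V_min) × 2^12/range = (0.352454 − (-1.3)) × 4096/6.7 = 1010.217.
Floor → code = 1010.

1010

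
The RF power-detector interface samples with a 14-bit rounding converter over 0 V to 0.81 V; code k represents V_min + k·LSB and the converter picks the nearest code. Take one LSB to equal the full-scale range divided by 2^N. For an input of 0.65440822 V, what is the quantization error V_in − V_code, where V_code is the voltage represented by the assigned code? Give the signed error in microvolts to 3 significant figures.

Range is 0.81 V. LSB = 0.81 V / 2^14 ≈ 49.44 µV.
(0.65440822 − (0)) / LSB = 0.65440822 × 16384/0.81 = 13236.8201. Nearest integer: k = 13237.
Reconstructed level: 0 + 13237 × 0.81/16384 V = 0.65441711426 V.
Error = V_in − V_code = 0.65440822 − (0.65441711426) = −8.89 µV.

−8.89 µV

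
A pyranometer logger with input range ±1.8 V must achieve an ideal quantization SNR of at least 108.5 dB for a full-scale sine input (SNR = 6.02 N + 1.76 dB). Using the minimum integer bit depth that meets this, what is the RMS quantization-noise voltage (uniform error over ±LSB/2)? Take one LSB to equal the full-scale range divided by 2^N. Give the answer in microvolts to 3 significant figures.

Span: 1.8 V − (-1.8 V) = 3.6 V.
Solving 6.02 N ≥ 108.5 − 1.76: N ≥ 17.731. Round up → N = 18.
One LSB is 3.6 V / 262144 = 13.733 µV.
RMS noise = LSB/√12 = 3.96 µV.

3.96 µV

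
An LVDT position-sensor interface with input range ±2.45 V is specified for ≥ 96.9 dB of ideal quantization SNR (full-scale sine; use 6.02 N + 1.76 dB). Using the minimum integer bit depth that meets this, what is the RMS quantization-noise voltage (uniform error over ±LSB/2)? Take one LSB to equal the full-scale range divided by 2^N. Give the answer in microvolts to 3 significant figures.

21.6 µV

Range = 2.45 − (-2.45) = 4.9 V.
Required N = ⌈(96.9 − 1.76)/6.02⌉ = ⌈15.804⌉ = 16.
One LSB is 4.9 V / 65536 = 74.768 µV.
RMS noise = LSB/√12 = 21.6 µV.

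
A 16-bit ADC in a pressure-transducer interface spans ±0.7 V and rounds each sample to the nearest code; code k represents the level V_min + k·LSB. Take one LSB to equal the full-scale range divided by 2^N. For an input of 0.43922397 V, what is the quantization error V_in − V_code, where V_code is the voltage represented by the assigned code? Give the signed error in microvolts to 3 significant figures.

Full-scale range = 0.7 V − (-0.7 V) = 1.4 V. LSB = 1.4 V / 2^16 ≈ 21.36 µV.
Position in LSBs: (0.43922397 − (-0.7)) × 65536/1.4 = 53328.7015; rounding gives k = 53329.
V_code = -0.7 + (53329/65536) × 1.4 = 0.43923034668 V.
Error = V_in − V_code = 0.43922397 − (0.43923034668) = −6.38 µV.

−6.38 µV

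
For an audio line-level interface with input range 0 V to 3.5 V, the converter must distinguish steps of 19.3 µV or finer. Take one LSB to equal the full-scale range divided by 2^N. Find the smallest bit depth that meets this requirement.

18 bits

Full-scale range = 3.5 V.
Need 2^N ≥ 3.5 V / 19.3 µV = 181300 → N_min = 18.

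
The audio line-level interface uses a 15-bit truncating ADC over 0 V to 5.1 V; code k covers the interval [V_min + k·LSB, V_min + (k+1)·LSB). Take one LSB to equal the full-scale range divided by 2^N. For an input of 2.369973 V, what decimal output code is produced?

Range is 5.1 V. LSB = 5.1 V / 2^15 ≈ 155.6 µV.
(V_in − V_min) × 2^15/range = (2.369973 − (0)) × 32768/5.1 = 15227.309.
Floor → code = 15227.

15227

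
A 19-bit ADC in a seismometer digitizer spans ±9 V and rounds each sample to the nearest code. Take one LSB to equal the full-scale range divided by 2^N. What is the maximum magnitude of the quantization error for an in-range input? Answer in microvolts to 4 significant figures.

17.17 µV

Full-scale range = 9 V − (-9 V) = 18 V.
LSB = 18 V / 2^19 = 34.3323 µV.
|e|_max = LSB/2 = 17.17 µV.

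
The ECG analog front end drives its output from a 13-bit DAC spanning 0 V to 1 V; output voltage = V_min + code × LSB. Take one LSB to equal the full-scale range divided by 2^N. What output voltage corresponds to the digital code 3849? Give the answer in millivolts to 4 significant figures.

Full-scale range = 1 V. LSB = 1 V / 2^13.
V_out = V_min + code × LSB = 0 V + 3849 × 1 V / 8192
      = 0 V + 0.469849 V = 0.469849 V.

469.8 mV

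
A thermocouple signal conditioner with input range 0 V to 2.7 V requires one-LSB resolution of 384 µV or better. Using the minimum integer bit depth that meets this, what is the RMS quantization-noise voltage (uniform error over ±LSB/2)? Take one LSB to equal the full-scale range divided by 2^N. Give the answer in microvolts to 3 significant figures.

V_FS = 2.7 V.
2.7 V / 384 µV = 7031. Since 2^12 = 4096 and 2^13 = 8192, N = 13.
One LSB is 2.7 V / 8192 = 329.59 µV.
RMS noise = LSB/√12 = 95.1 µV.

95.1 µV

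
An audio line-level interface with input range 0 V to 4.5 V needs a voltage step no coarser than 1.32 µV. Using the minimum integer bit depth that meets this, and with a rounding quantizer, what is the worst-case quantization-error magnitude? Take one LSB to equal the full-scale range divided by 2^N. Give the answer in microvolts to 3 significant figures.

0.536 µV

Full-scale range = 4.5 V.
Required number of levels: 4.5/1.32 µV = 3.4091e6; smallest N with 2^N ≥ that is 22.
LSB = 4.5 V ÷ 2^22 = 4.5/4194304 V = 1.0729 µV.
|e|_max = LSB/2 = 0.536 µV.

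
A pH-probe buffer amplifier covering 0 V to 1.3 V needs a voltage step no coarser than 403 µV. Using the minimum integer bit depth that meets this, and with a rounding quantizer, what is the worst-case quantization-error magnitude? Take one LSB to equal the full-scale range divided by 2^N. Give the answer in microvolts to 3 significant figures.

Span = 1.3 V.
Levels needed ≥ 1.3/403 µV = 3226. 2^12 = 4096 suffices, so N_min = 12.
LSB = 1.3 V / 2^12 = 317.38 µV.
Max error for round-to-nearest is LSB/2 = 159 µV.

159 µV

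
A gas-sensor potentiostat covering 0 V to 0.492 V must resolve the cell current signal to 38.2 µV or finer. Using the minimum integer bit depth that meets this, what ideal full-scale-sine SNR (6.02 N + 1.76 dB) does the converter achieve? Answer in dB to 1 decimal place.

Full-scale range = 0.492 V.
Levels needed ≥ 0.492/38.2 µV = 12880. 2^14 = 16384 suffices, so N_min = 14.
SNR = 6.02 × 14 + 1.76 = 86.04 dB.

86.0 dB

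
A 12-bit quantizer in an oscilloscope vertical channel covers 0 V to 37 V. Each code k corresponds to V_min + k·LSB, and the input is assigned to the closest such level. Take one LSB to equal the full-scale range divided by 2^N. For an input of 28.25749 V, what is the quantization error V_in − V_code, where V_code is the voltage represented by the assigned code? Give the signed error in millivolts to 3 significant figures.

+1.63 mV

Span = 37 V. LSB = 37 V / 2^12 ≈ 9.033 mV.
(V_in − V_min)/LSB = (28.25749 − (0)) × 4096/37 = 3128.1805 → nearest code k = 3128.
V_code = 0 + (3128/4096) × 37 = 28.25585938 V.
V_in − V_code = 28.25749 − (28.25585938) = +1.63 mV.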